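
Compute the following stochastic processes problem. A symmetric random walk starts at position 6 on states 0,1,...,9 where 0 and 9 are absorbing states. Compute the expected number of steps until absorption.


For symmetric RW on 0,...,N with absorbing barriers, E(i) = i*(N-i)
E(6) = 6 * 3 = 18

18


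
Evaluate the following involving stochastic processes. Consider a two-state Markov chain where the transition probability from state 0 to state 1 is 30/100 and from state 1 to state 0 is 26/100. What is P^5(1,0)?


Computing P^5 by matrix multiplication.
P = [[0.7000, 0.3000], [0.2600, 0.7400]]
After raising P to the power 5:
P^5(1,0) = 0.4566

0.4566


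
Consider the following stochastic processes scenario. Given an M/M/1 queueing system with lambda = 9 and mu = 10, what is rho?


rho = lambda/mu
= 9/10
= 0.9000

0.9000


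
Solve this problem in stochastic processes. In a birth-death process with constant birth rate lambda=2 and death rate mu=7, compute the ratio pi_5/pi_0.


For birth-death process, pi_n/pi_0 = (lambda/mu)^n
= (2/7)^5
= 0.0019

0.0019


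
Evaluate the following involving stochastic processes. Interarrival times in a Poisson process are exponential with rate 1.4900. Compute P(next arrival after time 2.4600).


P(X > t) = exp(-lambda * t)
= exp(-1.4900 * 2.4600)
= exp(-3.6654) = 0.0256

0.0256


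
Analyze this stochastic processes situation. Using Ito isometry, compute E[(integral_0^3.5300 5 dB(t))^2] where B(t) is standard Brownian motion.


By Ito isometry: E[(int f dB)^2] = int f^2 dt
= 5^2 * 3.5300
= 25 * 3.5300 = 88.2500

88.2500


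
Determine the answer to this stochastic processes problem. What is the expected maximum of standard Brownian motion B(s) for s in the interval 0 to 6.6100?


E(max B(s)) = sqrt(2t/pi)
= sqrt(2*6.6100/pi)
= sqrt(4.2081)
= 2.0514

2.0514


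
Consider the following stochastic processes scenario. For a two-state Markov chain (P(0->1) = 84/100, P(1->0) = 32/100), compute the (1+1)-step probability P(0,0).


P^2 = P^1 * P^1
Computing via matrix multiplication of the transition matrix.
Entry (0,0) of P^2 = 0.2944

0.2944


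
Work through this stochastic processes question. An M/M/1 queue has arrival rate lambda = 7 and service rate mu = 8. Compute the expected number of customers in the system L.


rho = 7/8 = 0.8750
L = rho/(1-rho)
= 0.8750/0.1250
= 7.0000

7.0000


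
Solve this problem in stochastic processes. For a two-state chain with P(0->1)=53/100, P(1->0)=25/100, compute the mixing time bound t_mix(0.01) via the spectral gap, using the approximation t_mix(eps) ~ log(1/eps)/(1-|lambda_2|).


lambda_2 = |1 - p01 - p10| = |1 - 0.5300 - 0.2500| = 0.2200
t_mix ~ log(1/eps)/(1 - |lambda_2|)
= log(100)/(1 - 0.2200) = 4.6052/0.7800
= 5.9041

5.9041


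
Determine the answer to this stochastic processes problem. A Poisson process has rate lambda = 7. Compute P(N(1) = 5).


P(N(t)=k) = (lambda*t)^k * exp(-lambda*t) / k!
lambda*t = 7
= 7^5 * exp(-7) / 5!
= 16807 * 9.1188e-04 / 120
= 0.1277

0.1277


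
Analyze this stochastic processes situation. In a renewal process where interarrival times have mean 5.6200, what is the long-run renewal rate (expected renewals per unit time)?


Long-run renewal rate = 1/E(X)
= 1/5.6200
= 0.1779

0.1779


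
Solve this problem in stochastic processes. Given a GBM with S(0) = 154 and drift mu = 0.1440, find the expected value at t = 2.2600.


E[S(t)] = S(0) * exp(mu * t)
= 154 * exp(0.1440 * 2.2600)
= 154 * 1.3846
= 213.2345

213.2345


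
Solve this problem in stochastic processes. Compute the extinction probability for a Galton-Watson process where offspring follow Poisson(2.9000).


Since mu = 2.9000 > 1, extinction prob q < 1.
Solve s = exp(mu*(s-1)) iteratively.
q = 0.0668

0.0668


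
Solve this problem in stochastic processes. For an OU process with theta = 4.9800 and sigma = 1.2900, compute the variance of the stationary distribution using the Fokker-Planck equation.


Stationary variance = sigma^2 / (2*theta)
= 1.2900^2 / (2*4.9800)
= 1.6641 / 9.9600
= 0.1671

0.1671


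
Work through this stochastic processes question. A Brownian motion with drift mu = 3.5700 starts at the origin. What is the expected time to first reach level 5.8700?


Expected first passage time = a/mu
= 5.8700/3.5700
= 1.6443

1.6443


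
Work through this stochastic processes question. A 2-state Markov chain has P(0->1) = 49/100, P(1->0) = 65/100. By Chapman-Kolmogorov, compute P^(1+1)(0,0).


P^2 = P^1 * P^1
Computing via matrix multiplication of the transition matrix.
Entry (0,0) of P^2 = 0.5786

0.5786


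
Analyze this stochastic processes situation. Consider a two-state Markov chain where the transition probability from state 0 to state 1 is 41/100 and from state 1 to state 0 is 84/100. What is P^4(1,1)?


Computing P^4 by matrix multiplication.
P = [[0.5900, 0.4100], [0.8400, 0.1600]]
After raising P to the power 4:
P^4(1,1) = 0.3306

0.3306


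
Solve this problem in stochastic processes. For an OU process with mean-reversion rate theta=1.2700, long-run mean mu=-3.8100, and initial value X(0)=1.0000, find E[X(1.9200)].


E[X(t)] = mu + (X(0) - mu)*exp(-theta*t)
= -3.8100 + (1.0000 - -3.8100)*exp(-1.2700*1.9200)
= -3.8100 + 4.8100 * 0.0873
= -3.3901

-3.3901


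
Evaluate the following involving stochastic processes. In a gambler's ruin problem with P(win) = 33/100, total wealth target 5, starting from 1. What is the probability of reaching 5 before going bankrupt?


Gambler's ruin formula:
r = q/p = 0.6700/0.3300 = 2.0303
P(win) = (1 - r^i)/(1 - r^N)
= (1 - 2.0303^1)/(1 - 2.0303^5)
= 0.0308

0.0308


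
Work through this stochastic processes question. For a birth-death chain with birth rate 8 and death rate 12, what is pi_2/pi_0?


For birth-death process, pi_n/pi_0 = (lambda/mu)^n
= (8/12)^2
= 0.4444

0.4444


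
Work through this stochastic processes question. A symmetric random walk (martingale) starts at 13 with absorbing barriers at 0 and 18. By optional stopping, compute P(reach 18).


By optional stopping theorem: E(M at tau) = M(0) = 13
P(hit 18)*18 + P(hit 0)*0 = 13
P(hit 18) = (13 - 0)/(18 - 0) = 13/18 = 0.7222

0.7222


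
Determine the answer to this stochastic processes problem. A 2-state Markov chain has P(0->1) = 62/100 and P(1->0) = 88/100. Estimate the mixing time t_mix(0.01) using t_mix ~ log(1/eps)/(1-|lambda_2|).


lambda_2 = |1 - p01 - p10| = |1 - 0.6200 - 0.8800| = 0.5000
t_mix ~ log(1/eps)/(1 - |lambda_2|)
= log(100)/(1 - 0.5000) = 4.6052/0.5000
= 9.2103

9.2103


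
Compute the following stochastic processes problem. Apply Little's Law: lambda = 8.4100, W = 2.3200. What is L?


Little's Law: L = lambda * W
= 8.4100 * 2.3200
= 19.5112

19.5112


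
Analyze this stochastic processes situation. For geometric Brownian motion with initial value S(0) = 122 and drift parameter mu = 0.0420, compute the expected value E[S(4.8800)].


E[S(t)] = S(0) * exp(mu * t)
= 122 * exp(0.0420 * 4.8800)
= 122 * 1.2275
= 149.7521

149.7521


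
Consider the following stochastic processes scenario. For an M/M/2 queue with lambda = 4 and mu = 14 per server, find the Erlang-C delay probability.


a = lambda/mu = 0.2857
rho = a/c = 0.1429
Erlang-C formula applied:
C(c,a) = 0.0357

0.0357


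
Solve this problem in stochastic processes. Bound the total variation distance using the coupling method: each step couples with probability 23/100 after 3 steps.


TV distance bound <= (1-delta)^n
= (1 - 0.2300)^3
= 0.7700^3
= 0.4565

0.4565


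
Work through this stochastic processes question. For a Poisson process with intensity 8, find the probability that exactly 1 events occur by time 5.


P(N(t)=k) = (lambda*t)^k * exp(-lambda*t) / k!
lambda*t = 40
= 40^1 * exp(-40) / 1!
= 40 * 4.2484e-18 / 1
= 1.6993e-16

1.6993e-16


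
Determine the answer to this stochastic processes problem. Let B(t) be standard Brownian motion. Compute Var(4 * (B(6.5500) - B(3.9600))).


Var(alpha*(B(t)-B(s))) = alpha^2 * (t-s)
= 4^2 * (6.5500 - 3.9600)
= 16 * 2.5900
= 41.4400

41.4400


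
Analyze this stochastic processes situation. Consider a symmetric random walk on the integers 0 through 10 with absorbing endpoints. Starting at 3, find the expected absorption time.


For symmetric RW on 0,...,N with absorbing barriers, E(i) = i*(N-i)
E(3) = 3 * 7 = 21

21


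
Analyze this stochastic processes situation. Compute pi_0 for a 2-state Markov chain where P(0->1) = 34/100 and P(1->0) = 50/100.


Stationary distribution: pi_0 = p10/(p01+p10), pi_1 = p01/(p01+p10)
p01 = 0.3400, p10 = 0.5000
pi_0 = 0.5952

0.5952


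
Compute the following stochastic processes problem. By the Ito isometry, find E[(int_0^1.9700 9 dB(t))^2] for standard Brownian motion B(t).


By Ito isometry: E[(int f dB)^2] = int f^2 dt
= 9^2 * 1.9700
= 81 * 1.9700 = 159.5700

159.5700


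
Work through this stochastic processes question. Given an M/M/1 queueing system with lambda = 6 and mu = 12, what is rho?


rho = lambda/mu
= 6/12
= 0.5000

0.5000


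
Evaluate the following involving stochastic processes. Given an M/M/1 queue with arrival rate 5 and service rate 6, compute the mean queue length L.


rho = 5/6 = 0.8333
L = rho/(1-rho)
= 0.8333/0.1667
= 5.0000

5.0000


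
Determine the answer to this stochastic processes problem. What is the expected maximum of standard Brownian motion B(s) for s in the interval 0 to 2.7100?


E(max B(s)) = sqrt(2t/pi)
= sqrt(2*2.7100/pi)
= sqrt(1.7252)
= 1.3135

1.3135


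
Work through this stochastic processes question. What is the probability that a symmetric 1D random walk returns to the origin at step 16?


P(S(16) = 0) = C(16,8) / 4^8
= 12870 / 65536
= 0.1964

0.1964


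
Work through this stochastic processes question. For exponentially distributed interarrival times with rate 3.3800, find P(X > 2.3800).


P(X > t) = exp(-lambda * t)
= exp(-3.3800 * 2.3800)
= exp(-8.0444) = 3.2089e-04

3.2089e-04


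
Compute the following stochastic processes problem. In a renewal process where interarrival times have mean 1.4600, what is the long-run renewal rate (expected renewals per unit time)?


Long-run renewal rate = 1/E(X)
= 1/1.4600
= 0.6849

0.6849


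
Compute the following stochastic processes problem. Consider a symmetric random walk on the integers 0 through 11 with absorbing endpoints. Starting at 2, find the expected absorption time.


For symmetric RW on 0,...,N with absorbing barriers, E(i) = i*(N-i)
E(2) = 2 * 9 = 18

18


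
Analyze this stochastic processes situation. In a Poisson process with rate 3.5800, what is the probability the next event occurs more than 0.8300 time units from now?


P(X > t) = exp(-lambda * t)
= exp(-3.5800 * 0.8300)
= exp(-2.9714) = 0.0512

0.0512


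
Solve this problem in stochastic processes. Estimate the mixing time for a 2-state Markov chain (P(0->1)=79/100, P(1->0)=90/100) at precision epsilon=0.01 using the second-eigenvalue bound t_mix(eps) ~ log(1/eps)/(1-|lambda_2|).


lambda_2 = |1 - p01 - p10| = |1 - 0.7900 - 0.9000| = 0.6900
t_mix ~ log(1/eps)/(1 - |lambda_2|)
= log(100)/(1 - 0.6900) = 4.6052/0.3100
= 14.8554

14.8554


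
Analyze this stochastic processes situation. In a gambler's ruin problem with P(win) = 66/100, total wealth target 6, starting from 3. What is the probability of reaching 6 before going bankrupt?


Gambler's ruin formula:
r = q/p = 0.3400/0.6600 = 0.5152
P(win) = (1 - r^i)/(1 - r^N)
= (1 - 0.5152^3)/(1 - 0.5152^6)
= 0.8797

0.8797


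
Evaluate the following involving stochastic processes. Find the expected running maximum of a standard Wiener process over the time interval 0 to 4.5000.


E(max B(s)) = sqrt(2t/pi)
= sqrt(2*4.5000/pi)
= sqrt(2.8648)
= 1.6926

1.6926


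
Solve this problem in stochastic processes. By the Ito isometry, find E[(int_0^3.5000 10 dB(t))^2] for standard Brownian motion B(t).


By Ito isometry: E[(int f dB)^2] = int f^2 dt
= 10^2 * 3.5000
= 100 * 3.5000 = 350.0000

350.0000


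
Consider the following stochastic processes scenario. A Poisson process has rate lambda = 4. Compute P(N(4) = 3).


P(N(t)=k) = (lambda*t)^k * exp(-lambda*t) / k!
lambda*t = 16
= 16^3 * exp(-16) / 3!
= 4096 * 1.1254e-07 / 6
= 7.6824e-05

7.6824e-05


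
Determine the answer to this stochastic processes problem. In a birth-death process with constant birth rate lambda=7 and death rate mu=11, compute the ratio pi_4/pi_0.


For birth-death process, pi_n/pi_0 = (lambda/mu)^n
= (7/11)^4
= 0.1640

0.1640


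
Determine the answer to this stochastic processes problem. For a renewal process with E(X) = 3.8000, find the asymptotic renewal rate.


Long-run renewal rate = 1/E(X)
= 1/3.8000
= 0.2632

0.2632


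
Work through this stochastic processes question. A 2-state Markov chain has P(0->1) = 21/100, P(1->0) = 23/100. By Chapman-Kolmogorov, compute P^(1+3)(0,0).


P^4 = P^1 * P^3
Computing via matrix multiplication of the transition matrix.
Entry (0,0) of P^4 = 0.5697

0.5697


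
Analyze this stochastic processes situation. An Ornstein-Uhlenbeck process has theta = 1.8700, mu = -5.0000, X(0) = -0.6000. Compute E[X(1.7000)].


E[X(t)] = mu + (X(0) - mu)*exp(-theta*t)
= -5.0000 + (-0.6000 - -5.0000)*exp(-1.8700*1.7000)
= -5.0000 + 4.4000 * 0.0416
= -4.8168

-4.8168


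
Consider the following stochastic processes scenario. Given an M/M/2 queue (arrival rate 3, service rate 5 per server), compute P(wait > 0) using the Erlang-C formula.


a = lambda/mu = 0.6000
rho = a/c = 0.3000
Erlang-C formula applied:
C(c,a) = 0.1385

0.1385


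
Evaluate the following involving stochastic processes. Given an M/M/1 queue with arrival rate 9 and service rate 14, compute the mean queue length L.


rho = 9/14 = 0.6429
L = rho/(1-rho)
= 0.6429/0.3571
= 1.8000

1.8000


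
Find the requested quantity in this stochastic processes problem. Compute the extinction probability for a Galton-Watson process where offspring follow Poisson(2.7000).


Since mu = 2.7000 > 1, extinction prob q < 1.
Solve s = exp(mu*(s-1)) iteratively.
q = 0.0844

0.0844


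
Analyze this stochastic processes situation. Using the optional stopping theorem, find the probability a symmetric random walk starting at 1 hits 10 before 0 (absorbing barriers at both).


By optional stopping theorem: E(M at tau) = M(0) = 1
P(hit 10)*10 + P(hit 0)*0 = 1
P(hit 10) = (1 - 0)/(10 - 0) = 1/10 = 0.1000

0.1000


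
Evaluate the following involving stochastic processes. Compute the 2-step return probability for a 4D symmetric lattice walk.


P(return in 2 steps) = P(reverse first step) = 1/(2d)
= 1/8
= 0.1250

0.1250


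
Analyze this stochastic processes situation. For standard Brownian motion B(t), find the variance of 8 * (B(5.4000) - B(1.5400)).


Var(alpha*(B(t)-B(s))) = alpha^2 * (t-s)
= 8^2 * (5.4000 - 1.5400)
= 64 * 3.8600
= 247.0400

247.0400


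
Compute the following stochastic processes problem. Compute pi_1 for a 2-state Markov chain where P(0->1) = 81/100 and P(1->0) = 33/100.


Stationary distribution: pi_0 = p10/(p01+p10), pi_1 = p01/(p01+p10)
p01 = 0.8100, p10 = 0.3300
pi_1 = 0.7105

0.7105


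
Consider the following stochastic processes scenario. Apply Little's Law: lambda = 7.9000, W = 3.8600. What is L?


Little's Law: L = lambda * W
= 7.9000 * 3.8600
= 30.4940

30.4940


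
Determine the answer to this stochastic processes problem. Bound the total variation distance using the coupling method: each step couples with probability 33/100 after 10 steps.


TV distance bound <= (1-delta)^n
= (1 - 0.3300)^10
= 0.6700^10
= 0.0182

0.0182


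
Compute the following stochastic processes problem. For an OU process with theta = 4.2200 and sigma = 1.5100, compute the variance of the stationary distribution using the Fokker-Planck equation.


Stationary variance = sigma^2 / (2*theta)
= 1.5100^2 / (2*4.2200)
= 2.2801 / 8.4400
= 0.2702

0.2702


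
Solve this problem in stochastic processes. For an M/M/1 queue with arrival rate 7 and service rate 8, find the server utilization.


rho = lambda/mu
= 7/8
= 0.8750

0.8750


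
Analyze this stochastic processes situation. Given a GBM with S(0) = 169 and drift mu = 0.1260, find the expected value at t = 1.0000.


E[S(t)] = S(0) * exp(mu * t)
= 169 * exp(0.1260 * 1.0000)
= 169 * 1.1343
= 191.6937

191.6937


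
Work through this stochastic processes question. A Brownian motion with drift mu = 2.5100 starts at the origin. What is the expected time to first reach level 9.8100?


Expected first passage time = a/mu
= 9.8100/2.5100
= 3.9084

3.9084


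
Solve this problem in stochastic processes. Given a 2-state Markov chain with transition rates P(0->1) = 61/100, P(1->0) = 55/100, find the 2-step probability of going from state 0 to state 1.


Computing P^2 by matrix multiplication.
P = [[0.3900, 0.6100], [0.5500, 0.4500]]
After raising P to the power 2:
P^2(0,1) = 0.5124

0.5124


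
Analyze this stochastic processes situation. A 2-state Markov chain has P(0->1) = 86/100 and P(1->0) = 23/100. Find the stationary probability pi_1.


Stationary distribution: pi_0 = p10/(p01+p10), pi_1 = p01/(p01+p10)
p01 = 0.8600, p10 = 0.2300
pi_1 = 0.7890

0.7890


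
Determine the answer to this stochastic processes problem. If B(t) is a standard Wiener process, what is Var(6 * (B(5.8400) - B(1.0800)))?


Var(alpha*(B(t)-B(s))) = alpha^2 * (t-s)
= 6^2 * (5.8400 - 1.0800)
= 36 * 4.7600
= 171.3600

171.3600


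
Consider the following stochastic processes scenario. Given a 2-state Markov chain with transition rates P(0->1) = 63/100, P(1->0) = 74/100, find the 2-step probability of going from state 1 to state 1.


Computing P^2 by matrix multiplication.
P = [[0.3700, 0.6300], [0.7400, 0.2600]]
After raising P to the power 2:
P^2(1,1) = 0.5338

0.5338


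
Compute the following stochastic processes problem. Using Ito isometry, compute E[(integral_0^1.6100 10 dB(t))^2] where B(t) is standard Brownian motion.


By Ito isometry: E[(int f dB)^2] = int f^2 dt
= 10^2 * 1.6100
= 100 * 1.6100 = 161.0000

161.0000


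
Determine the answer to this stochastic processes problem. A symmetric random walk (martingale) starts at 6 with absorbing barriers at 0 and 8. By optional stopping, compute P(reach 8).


By optional stopping theorem: E(M at tau) = M(0) = 6
P(hit 8)*8 + P(hit 0)*0 = 6
P(hit 8) = (6 - 0)/(8 - 0) = 3/4 = 0.7500

0.7500


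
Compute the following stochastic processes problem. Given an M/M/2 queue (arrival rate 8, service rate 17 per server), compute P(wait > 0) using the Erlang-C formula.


a = lambda/mu = 0.4706
rho = a/c = 0.2353
Erlang-C formula applied:
C(c,a) = 0.0896

0.0896


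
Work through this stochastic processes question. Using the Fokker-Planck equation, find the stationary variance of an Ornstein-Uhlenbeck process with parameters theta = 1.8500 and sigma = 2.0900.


Stationary variance = sigma^2 / (2*theta)
= 2.0900^2 / (2*1.8500)
= 4.3681 / 3.7000
= 1.1806

1.1806


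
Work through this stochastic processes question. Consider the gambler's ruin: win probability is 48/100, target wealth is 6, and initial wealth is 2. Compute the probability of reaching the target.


Gambler's ruin formula:
r = q/p = 0.5200/0.4800 = 1.0833
P(win) = (1 - r^i)/(1 - r^N)
= (1 - 1.0833^2)/(1 - 1.0833^6)
= 0.2816

0.2816


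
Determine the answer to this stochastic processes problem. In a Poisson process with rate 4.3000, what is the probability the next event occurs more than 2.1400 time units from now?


P(X > t) = exp(-lambda * t)
= exp(-4.3000 * 2.1400)
= exp(-9.2020) = 1.0084e-04

1.0084e-04


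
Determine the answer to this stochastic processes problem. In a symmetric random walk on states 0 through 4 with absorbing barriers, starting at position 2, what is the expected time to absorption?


For symmetric RW on 0,...,N with absorbing barriers, E(i) = i*(N-i)
E(2) = 2 * 2 = 4

4


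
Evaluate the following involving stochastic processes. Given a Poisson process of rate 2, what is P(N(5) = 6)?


P(N(t)=k) = (lambda*t)^k * exp(-lambda*t) / k!
lambda*t = 10
= 10^6 * exp(-10) / 6!
= 1000000 * 4.5400e-05 / 720
= 0.0631

0.0631


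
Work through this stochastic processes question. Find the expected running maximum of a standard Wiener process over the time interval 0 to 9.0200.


E(max B(s)) = sqrt(2t/pi)
= sqrt(2*9.0200/pi)
= sqrt(5.7423)
= 2.3963

2.3963


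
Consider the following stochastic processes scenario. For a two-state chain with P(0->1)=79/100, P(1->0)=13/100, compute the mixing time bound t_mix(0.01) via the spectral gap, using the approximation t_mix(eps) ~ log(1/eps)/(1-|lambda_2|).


lambda_2 = |1 - p01 - p10| = |1 - 0.7900 - 0.1300| = 0.0800
t_mix ~ log(1/eps)/(1 - |lambda_2|)
= log(100)/(1 - 0.0800) = 4.6052/0.9200
= 5.0056

5.0056


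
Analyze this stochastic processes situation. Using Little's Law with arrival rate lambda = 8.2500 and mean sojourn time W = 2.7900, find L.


Little's Law: L = lambda * W
= 8.2500 * 2.7900
= 23.0175

23.0175


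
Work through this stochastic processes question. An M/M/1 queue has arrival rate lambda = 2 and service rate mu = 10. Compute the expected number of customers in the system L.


rho = 2/10 = 0.2000
L = rho/(1-rho)
= 0.2000/0.8000
= 0.2500

0.2500


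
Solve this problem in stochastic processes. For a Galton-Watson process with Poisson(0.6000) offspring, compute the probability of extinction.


Since mu = 0.6000 <= 1, extinction probability = 1.

1.0000


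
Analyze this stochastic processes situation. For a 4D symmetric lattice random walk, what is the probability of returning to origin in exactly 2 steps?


P(return in 2 steps) = P(reverse first step) = 1/(2d)
= 1/8
= 0.1250

0.1250


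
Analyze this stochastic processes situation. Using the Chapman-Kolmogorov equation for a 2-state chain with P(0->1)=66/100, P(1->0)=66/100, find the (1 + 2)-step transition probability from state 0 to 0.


P^3 = P^1 * P^2
Computing via matrix multiplication of the transition matrix.
Entry (0,0) of P^3 = 0.4836

0.4836


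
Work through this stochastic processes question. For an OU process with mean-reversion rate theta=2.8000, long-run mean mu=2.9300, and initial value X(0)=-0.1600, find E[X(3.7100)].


E[X(t)] = mu + (X(0) - mu)*exp(-theta*t)
= 2.9300 + (-0.1600 - 2.9300)*exp(-2.8000*3.7100)
= 2.9300 + -3.0900 * 3.0800e-05
= 2.9299

2.9299


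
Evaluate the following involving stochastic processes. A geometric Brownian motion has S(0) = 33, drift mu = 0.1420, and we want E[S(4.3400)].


E[S(t)] = S(0) * exp(mu * t)
= 33 * exp(0.1420 * 4.3400)
= 33 * 1.8520
= 61.1168

61.1168


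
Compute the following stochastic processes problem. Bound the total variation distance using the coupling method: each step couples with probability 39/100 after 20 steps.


TV distance bound <= (1-delta)^n
= (1 - 0.3900)^20
= 0.6100^20
= 5.0886e-05

5.0886e-05


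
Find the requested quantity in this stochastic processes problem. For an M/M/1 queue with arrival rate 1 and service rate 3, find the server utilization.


rho = lambda/mu
= 1/3
= 0.3333

0.3333


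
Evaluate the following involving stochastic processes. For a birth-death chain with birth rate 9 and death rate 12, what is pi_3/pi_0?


For birth-death process, pi_n/pi_0 = (lambda/mu)^n
= (9/12)^3
= 0.4219

0.4219


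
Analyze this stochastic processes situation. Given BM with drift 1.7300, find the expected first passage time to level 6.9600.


Expected first passage time = a/mu
= 6.9600/1.7300
= 4.0231

4.0231


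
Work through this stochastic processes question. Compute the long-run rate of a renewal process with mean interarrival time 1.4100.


Long-run renewal rate = 1/E(X)
= 1/1.4100
= 0.7092

0.7092


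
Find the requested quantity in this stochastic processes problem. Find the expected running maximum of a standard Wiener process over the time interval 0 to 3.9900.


E(max B(s)) = sqrt(2t/pi)
= sqrt(2*3.9900/pi)
= sqrt(2.5401)
= 1.5938

1.5938


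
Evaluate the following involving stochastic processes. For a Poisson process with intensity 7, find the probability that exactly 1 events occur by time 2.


P(N(t)=k) = (lambda*t)^k * exp(-lambda*t) / k!
lambda*t = 14
= 14^1 * exp(-14) / 1!
= 14 * 8.3153e-07 / 1
= 1.1641e-05

1.1641e-05


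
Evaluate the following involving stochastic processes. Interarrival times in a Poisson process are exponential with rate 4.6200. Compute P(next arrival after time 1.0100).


P(X > t) = exp(-lambda * t)
= exp(-4.6200 * 1.0100)
= exp(-4.6662) = 0.0094

0.0094


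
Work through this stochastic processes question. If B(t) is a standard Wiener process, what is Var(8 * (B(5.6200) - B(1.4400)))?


Var(alpha*(B(t)-B(s))) = alpha^2 * (t-s)
= 8^2 * (5.6200 - 1.4400)
= 64 * 4.1800
= 267.5200

267.5200


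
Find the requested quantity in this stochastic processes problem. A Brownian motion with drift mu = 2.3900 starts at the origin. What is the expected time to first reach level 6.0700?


Expected first passage time = a/mu
= 6.0700/2.3900
= 2.5397

2.5397


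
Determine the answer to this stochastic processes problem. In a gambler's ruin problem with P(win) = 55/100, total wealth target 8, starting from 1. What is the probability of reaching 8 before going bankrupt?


Gambler's ruin formula:
r = q/p = 0.4500/0.5500 = 0.8182
P(win) = (1 - r^i)/(1 - r^N)
= (1 - 0.8182^1)/(1 - 0.8182^8)
= 0.2275

0.2275


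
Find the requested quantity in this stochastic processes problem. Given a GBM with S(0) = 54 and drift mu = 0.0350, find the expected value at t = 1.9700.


E[S(t)] = S(0) * exp(mu * t)
= 54 * exp(0.0350 * 1.9700)
= 54 * 1.0714
= 57.8547

57.8547


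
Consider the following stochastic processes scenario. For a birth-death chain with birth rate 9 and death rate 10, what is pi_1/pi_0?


For birth-death process, pi_n/pi_0 = (lambda/mu)^n
= (9/10)^1
= 0.9000

0.9000


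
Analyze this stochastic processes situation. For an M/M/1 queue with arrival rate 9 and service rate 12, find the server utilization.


rho = lambda/mu
= 9/12
= 0.7500

0.7500


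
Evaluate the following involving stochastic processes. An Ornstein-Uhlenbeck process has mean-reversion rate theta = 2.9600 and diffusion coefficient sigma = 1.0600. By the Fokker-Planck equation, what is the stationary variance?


Stationary variance = sigma^2 / (2*theta)
= 1.0600^2 / (2*2.9600)
= 1.1236 / 5.9200
= 0.1898

0.1898


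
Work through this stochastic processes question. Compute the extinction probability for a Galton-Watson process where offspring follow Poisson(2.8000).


Since mu = 2.8000 > 1, extinction prob q < 1.
Solve s = exp(mu*(s-1)) iteratively.
q = 0.0750

0.0750


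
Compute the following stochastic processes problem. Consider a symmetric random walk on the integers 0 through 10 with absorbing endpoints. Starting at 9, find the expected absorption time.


For symmetric RW on 0,...,N with absorbing barriers, E(i) = i*(N-i)
E(9) = 9 * 1 = 9

9


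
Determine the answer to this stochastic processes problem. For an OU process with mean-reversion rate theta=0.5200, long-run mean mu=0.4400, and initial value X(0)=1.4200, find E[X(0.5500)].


E[X(t)] = mu + (X(0) - mu)*exp(-theta*t)
= 0.4400 + (1.4200 - 0.4400)*exp(-0.5200*0.5500)
= 0.4400 + 0.9800 * 0.7513
= 1.1762

1.1762


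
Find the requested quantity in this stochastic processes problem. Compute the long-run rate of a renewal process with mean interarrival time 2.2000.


Long-run renewal rate = 1/E(X)
= 1/2.2000
= 0.4545

0.4545


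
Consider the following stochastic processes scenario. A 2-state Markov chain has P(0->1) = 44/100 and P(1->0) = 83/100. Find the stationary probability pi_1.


Stationary distribution: pi_0 = p10/(p01+p10), pi_1 = p01/(p01+p10)
p01 = 0.4400, p10 = 0.8300
pi_1 = 0.3465

0.3465


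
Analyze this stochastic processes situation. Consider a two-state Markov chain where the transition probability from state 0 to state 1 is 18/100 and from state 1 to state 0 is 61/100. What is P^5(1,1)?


Computing P^5 by matrix multiplication.
P = [[0.8200, 0.1800], [0.6100, 0.3900]]
After raising P to the power 5:
P^5(1,1) = 0.2282

0.2282


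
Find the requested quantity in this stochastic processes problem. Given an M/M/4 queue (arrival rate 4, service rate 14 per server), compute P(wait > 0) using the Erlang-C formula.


a = lambda/mu = 0.2857
rho = a/c = 0.0714
Erlang-C formula applied:
C(c,a) = 2.2471e-04

2.2471e-04


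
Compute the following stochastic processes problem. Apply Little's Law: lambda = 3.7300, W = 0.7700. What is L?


Little's Law: L = lambda * W
= 3.7300 * 0.7700
= 2.8721

2.8721


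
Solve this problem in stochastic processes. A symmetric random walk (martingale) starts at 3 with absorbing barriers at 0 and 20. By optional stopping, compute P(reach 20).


By optional stopping theorem: E(M at tau) = M(0) = 3
P(hit 20)*20 + P(hit 0)*0 = 3
P(hit 20) = (3 - 0)/(20 - 0) = 3/20 = 0.1500

0.1500


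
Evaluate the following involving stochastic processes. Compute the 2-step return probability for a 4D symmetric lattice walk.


P(return in 2 steps) = P(reverse first step) = 1/(2d)
= 1/8
= 0.1250

0.1250


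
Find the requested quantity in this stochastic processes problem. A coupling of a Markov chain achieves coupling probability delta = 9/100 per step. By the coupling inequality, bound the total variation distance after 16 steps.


TV distance bound <= (1-delta)^n
= (1 - 0.0900)^16
= 0.9100^16
= 0.2211

0.2211


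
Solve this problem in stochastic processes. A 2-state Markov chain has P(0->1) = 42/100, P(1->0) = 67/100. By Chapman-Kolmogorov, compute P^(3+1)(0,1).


P^4 = P^3 * P^1
Computing via matrix multiplication of the transition matrix.
Entry (0,1) of P^4 = 0.3853

0.3853


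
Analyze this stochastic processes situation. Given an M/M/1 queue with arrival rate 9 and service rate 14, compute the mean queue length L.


rho = 9/14 = 0.6429
L = rho/(1-rho)
= 0.6429/0.3571
= 1.8000

1.8000


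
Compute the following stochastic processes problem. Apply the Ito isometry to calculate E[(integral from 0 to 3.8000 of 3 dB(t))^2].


By Ito isometry: E[(int f dB)^2] = int f^2 dt
= 3^2 * 3.8000
= 9 * 3.8000 = 34.2000

34.2000


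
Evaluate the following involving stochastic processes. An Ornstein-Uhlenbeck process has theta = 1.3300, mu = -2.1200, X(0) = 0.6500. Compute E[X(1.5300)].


E[X(t)] = mu + (X(0) - mu)*exp(-theta*t)
= -2.1200 + (0.6500 - -2.1200)*exp(-1.3300*1.5300)
= -2.1200 + 2.7700 * 0.1307
= -1.7580

-1.7580


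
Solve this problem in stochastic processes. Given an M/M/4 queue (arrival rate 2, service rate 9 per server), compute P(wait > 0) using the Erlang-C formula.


a = lambda/mu = 0.2222
rho = a/c = 0.0556
Erlang-C formula applied:
C(c,a) = 8.6149e-05

8.6149e-05


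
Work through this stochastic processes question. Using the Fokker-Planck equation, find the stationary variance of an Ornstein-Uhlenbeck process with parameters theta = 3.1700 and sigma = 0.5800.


Stationary variance = sigma^2 / (2*theta)
= 0.5800^2 / (2*3.1700)
= 0.3364 / 6.3400
= 0.0531

0.0531


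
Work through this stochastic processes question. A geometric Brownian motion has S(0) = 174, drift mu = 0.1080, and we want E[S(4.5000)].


E[S(t)] = S(0) * exp(mu * t)
= 174 * exp(0.1080 * 4.5000)
= 174 * 1.6258
= 282.8892

282.8892


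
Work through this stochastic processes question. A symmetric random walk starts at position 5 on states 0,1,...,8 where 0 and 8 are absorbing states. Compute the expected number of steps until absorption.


For symmetric RW on 0,...,N with absorbing barriers, E(i) = i*(N-i)
E(5) = 5 * 3 = 15

15


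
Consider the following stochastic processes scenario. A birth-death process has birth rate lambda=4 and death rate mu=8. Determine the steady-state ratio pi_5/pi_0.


For birth-death process, pi_n/pi_0 = (lambda/mu)^n
= (4/8)^5
= 0.0312

0.0312


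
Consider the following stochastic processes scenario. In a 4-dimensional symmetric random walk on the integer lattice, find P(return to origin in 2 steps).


P(return in 2 steps) = P(reverse first step) = 1/(2d)
= 1/8
= 0.1250

0.1250


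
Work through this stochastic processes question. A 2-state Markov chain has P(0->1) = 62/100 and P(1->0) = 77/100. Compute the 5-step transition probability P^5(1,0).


Computing P^5 by matrix multiplication.
P = [[0.3800, 0.6200], [0.7700, 0.2300]]
After raising P to the power 5:
P^5(1,0) = 0.5590

0.5590


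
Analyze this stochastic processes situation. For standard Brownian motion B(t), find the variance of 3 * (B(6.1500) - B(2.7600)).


Var(alpha*(B(t)-B(s))) = alpha^2 * (t-s)
= 3^2 * (6.1500 - 2.7600)
= 9 * 3.3900
= 30.5100

30.5100


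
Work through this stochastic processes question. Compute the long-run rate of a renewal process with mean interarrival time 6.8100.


Long-run renewal rate = 1/E(X)
= 1/6.8100
= 0.1468

0.1468


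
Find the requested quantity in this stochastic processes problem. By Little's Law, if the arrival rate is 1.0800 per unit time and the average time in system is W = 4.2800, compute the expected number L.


Little's Law: L = lambda * W
= 1.0800 * 4.2800
= 4.6224

4.6224


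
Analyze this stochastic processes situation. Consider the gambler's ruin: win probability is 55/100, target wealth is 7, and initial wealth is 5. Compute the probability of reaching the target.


Gambler's ruin formula:
r = q/p = 0.4500/0.5500 = 0.8182
P(win) = (1 - r^i)/(1 - r^N)
= (1 - 0.8182^5)/(1 - 0.8182^7)
= 0.8394

0.8394


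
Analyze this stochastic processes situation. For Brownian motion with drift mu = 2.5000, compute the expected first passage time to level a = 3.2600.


Expected first passage time = a/mu
= 3.2600/2.5000
= 1.3040

1.3040


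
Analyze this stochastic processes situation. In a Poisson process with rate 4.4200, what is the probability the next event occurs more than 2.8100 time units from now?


P(X > t) = exp(-lambda * t)
= exp(-4.4200 * 2.8100)
= exp(-12.4202) = 4.0362e-06

4.0362e-06


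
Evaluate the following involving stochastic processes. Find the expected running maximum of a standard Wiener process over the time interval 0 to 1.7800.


E(max B(s)) = sqrt(2t/pi)
= sqrt(2*1.7800/pi)
= sqrt(1.1332)
= 1.0645

1.0645


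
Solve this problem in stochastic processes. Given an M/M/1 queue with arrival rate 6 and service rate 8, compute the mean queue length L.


rho = 6/8 = 0.7500
L = rho/(1-rho)
= 0.7500/0.2500
= 3.0000

3.0000


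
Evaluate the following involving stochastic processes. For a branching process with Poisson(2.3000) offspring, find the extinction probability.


Since mu = 2.3000 > 1, extinction prob q < 1.
Solve s = exp(mu*(s-1)) iteratively.
q = 0.1376

0.1376


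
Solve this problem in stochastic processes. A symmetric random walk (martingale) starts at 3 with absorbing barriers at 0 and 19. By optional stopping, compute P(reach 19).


By optional stopping theorem: E(M at tau) = M(0) = 3
P(hit 19)*19 + P(hit 0)*0 = 3
P(hit 19) = (3 - 0)/(19 - 0) = 3/19 = 0.1579

0.1579


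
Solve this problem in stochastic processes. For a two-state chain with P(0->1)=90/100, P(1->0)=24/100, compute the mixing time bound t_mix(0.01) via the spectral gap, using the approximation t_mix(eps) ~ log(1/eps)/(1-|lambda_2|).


lambda_2 = |1 - p01 - p10| = |1 - 0.9000 - 0.2400| = 0.1400
t_mix ~ log(1/eps)/(1 - |lambda_2|)
= log(100)/(1 - 0.1400) = 4.6052/0.8600
= 5.3548

5.3548


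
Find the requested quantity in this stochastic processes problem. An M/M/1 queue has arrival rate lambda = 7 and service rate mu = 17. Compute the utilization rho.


rho = lambda/mu
= 7/17
= 0.4118

0.4118


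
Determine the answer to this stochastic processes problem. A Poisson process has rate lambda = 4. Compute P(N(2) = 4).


P(N(t)=k) = (lambda*t)^k * exp(-lambda*t) / k!
lambda*t = 8
= 8^4 * exp(-8) / 4!
= 4096 * 3.3546e-04 / 24
= 0.0573

0.0573


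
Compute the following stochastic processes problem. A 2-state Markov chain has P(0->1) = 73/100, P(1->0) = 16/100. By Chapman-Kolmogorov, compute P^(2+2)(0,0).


P^4 = P^2 * P^2
Computing via matrix multiplication of the transition matrix.
Entry (0,0) of P^4 = 0.1799

0.1799


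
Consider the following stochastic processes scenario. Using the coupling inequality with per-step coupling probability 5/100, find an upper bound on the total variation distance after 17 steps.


TV distance bound <= (1-delta)^n
= (1 - 0.0500)^17
= 0.9500^17
= 0.4181

0.4181


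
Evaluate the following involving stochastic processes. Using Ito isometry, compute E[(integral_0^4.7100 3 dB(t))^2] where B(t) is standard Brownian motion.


By Ito isometry: E[(int f dB)^2] = int f^2 dt
= 3^2 * 4.7100
= 9 * 4.7100 = 42.3900

42.3900


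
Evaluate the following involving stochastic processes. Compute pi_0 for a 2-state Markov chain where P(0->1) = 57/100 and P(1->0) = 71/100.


Stationary distribution: pi_0 = p10/(p01+p10), pi_1 = p01/(p01+p10)
p01 = 0.5700, p10 = 0.7100
pi_0 = 0.5547

0.5547


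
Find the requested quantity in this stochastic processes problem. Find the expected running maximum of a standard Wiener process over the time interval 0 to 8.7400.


E(max B(s)) = sqrt(2t/pi)
= sqrt(2*8.7400/pi)
= sqrt(5.5641)
= 2.3588

2.3588


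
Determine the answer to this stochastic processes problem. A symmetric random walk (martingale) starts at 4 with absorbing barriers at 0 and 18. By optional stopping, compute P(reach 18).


By optional stopping theorem: E(M at tau) = M(0) = 4
P(hit 18)*18 + P(hit 0)*0 = 4
P(hit 18) = (4 - 0)/(18 - 0) = 2/9 = 0.2222

0.2222


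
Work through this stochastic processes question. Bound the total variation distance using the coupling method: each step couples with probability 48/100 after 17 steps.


TV distance bound <= (1-delta)^n
= (1 - 0.4800)^17
= 0.5200^17
= 1.4861e-05

1.4861e-05


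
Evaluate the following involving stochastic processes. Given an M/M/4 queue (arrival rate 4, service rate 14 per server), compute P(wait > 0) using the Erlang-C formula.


a = lambda/mu = 0.2857
rho = a/c = 0.0714
Erlang-C formula applied:
C(c,a) = 2.2471e-04

2.2471e-04


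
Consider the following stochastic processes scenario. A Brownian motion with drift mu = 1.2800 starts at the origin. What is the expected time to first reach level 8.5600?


Expected first passage time = a/mu
= 8.5600/1.2800
= 6.6875

6.6875


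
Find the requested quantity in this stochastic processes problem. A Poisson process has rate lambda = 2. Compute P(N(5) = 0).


P(N(t)=k) = (lambda*t)^k * exp(-lambda*t) / k!
lambda*t = 10
= 10^0 * exp(-10) / 0!
= 1 * 4.5400e-05 / 1
= 4.5400e-05

4.5400e-05


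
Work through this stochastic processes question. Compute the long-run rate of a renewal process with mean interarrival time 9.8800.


Long-run renewal rate = 1/E(X)
= 1/9.8800
= 0.1012

0.1012


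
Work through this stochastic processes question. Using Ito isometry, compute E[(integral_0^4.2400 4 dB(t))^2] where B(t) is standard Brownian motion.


By Ito isometry: E[(int f dB)^2] = int f^2 dt
= 4^2 * 4.2400
= 16 * 4.2400 = 67.8400

67.8400


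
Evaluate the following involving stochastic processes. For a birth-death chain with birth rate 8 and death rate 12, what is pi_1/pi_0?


For birth-death process, pi_n/pi_0 = (lambda/mu)^n
= (8/12)^1
= 0.6667

0.6667


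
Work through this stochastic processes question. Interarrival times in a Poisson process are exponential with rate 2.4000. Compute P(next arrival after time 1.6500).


P(X > t) = exp(-lambda * t)
= exp(-2.4000 * 1.6500)
= exp(-3.9600) = 0.0191

0.0191
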